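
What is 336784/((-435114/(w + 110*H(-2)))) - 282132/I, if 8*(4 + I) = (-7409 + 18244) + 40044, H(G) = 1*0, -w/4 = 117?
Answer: 7660314560/24100481 ≈ 317.85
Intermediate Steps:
w = -468 (w = -4*117 = -468)
H(G) = 0
I = 50847/8 (I = -4 + ((-7409 + 18244) + 40044)/8 = -4 + (10835 + 40044)/8 = -4 + (1/8)*50879 = -4 + 50879/8 = 50847/8 ≈ 6355.9)
336784/((-435114/(w + 110*H(-2)))) - 282132/I = 336784/((-435114/(-468 + 110*0))) - 282132/50847/8 = 336784/((-435114/(-468 + 0))) - 282132*8/50847 = 336784/((-435114/(-468))) - 44256/997 = 336784/((-435114*(-1/468))) - 44256/997 = 336784/(24173/26) - 44256/997 = 336784*(26/24173) - 44256/997 = 8756384/24173 - 44256/997 = 7660314560/24100481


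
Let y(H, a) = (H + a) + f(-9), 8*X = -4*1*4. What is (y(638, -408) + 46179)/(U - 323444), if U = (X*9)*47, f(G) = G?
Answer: -4640/32429 ≈ -0.14308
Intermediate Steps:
X = -2 (X = (-4*1*4)/8 = (-4*4)/8 = (1/8)*(-16) = -2)
y(H, a) = -9 + H + a (y(H, a) = (H + a) - 9 = -9 + H + a)
U = -846 (U = -2*9*47 = -18*47 = -846)
(y(638, -408) + 46179)/(U - 323444) = ((-9 + 638 - 408) + 46179)/(-846 - 323444) = (221 + 46179)/(-324290) = 46400*(-1/324290) = -4640/32429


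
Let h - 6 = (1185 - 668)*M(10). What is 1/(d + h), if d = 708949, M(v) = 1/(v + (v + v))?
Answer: 30/21269167 ≈ 1.4105e-6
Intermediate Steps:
M(v) = 1/(3*v) (M(v) = 1/(v + 2*v) = 1/(3*v))
h = 697/30 (h = 6 + (1185 - 668)*((⅓)/10) = 6 + 517*((⅓)*(⅒)) = 6 + 517*(1/30) = 6 + 517/30 = 697/30 ≈ 23.233)
1/(d + h) = 1/(708949 + 697/30) = 1/(21269167/30) = 30/21269167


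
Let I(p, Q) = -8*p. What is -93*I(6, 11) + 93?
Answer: 4557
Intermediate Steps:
-93*I(6, 11) + 93 = -(-744)*6 + 93 = -93*(-48) + 93 = 4464 + 93 = 4557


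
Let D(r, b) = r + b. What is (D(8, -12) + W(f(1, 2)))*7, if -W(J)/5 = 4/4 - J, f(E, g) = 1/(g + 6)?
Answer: -469/8 ≈ -58.625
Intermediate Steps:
f(E, g) = 1/(6 + g)
W(J) = -5 + 5*J (W(J) = -5*(4/4 - J) = -5*(4*(¼) - J) = -5*(1 - J) = -5 + 5*J)
D(r, b) = b + r
(D(8, -12) + W(f(1, 2)))*7 = ((-12 + 8) + (-5 + 5/(6 + 2)))*7 = (-4 + (-5 + 5/8))*7 = (-4 - 35/8)*7 = -67/8*7 = -469/8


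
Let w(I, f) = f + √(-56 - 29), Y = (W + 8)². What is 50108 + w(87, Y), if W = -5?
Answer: 50117 + I*√85 ≈ 50117.0 + 9.2195*I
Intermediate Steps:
Y = 9 (Y = (-5 + 8)² = 3² = 9)
w(I, f) = f + I*√85 (w(I, f) = f + √(-85) = f + I*√85)
50108 + w(87, Y) = 50108 + (9 + I*√85) = 50117 + I*√85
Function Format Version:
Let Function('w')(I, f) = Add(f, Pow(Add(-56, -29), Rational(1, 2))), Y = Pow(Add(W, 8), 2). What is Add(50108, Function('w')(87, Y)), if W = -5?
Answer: Add(50117, Mul(I, Pow(85, Rational(1, 2)))) ≈ Add(50117., Mul(9.2195, I))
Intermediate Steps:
Y = 9 (Y = Pow(Add(-5, 8), 2) = Pow(3, 2) = 9)
Function('w')(I, f) = Add(f, Mul(I, Pow(85, Rational(1, 2)))) (Function('w')(I, f) = Add(f, Pow(-85, Rational(1, 2))) = Add(f, Mul(I, Pow(85, Rational(1, 2)))))
Add(50108, Function('w')(87, Y)) = Add(50108, Add(9, Mul(I, Pow(85, Rational(1, 2))))) = Add(50117, Mul(I, Pow(85, Rational(1, 2))))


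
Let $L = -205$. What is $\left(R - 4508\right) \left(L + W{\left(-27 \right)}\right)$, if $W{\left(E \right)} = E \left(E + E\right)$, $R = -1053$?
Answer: $-6967933$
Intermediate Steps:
$W{\left(E \right)} = 2 E^{2}$ ($W{\left(E \right)} = E 2 E = 2 E^{2}$)
$\left(R - 4508\right) \left(L + W{\left(-27 \right)}\right) = \left(-1053 - 4508\right) \left(-205 + 2 \left(-27\right)^{2}\right) = - 5561 \left(-205 + 2 \cdot 729\right) = - 5561 \left(-205 + 1458\right) = \left(-5561\right) 1253 = -6967933$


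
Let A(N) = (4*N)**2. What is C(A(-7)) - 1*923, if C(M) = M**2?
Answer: 613733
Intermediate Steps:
A(N) = 16*N**2
C(A(-7)) - 1*923 = (16*(-7)**2)**2 - 1*923 = (16*49)**2 - 923 = 784**2 - 923 = 614656 - 923 = 613733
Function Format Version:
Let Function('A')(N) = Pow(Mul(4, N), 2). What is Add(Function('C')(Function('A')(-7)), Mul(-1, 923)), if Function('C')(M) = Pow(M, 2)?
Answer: 613733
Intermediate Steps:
Function('A')(N) = Mul(16, Pow(N, 2))
Add(Function('C')(Function('A')(-7)), Mul(-1, 923)) = Add(Pow(Mul(16, Pow(-7, 2)), 2), Mul(-1, 923)) = Add(Pow(Mul(16, 49), 2), -923) = Add(Pow(784, 2), -923) = Add(614656, -923) = 613733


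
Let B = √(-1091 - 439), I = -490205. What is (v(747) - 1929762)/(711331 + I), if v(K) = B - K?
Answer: -1930509/221126 + 3*I*√170/221126 ≈ -8.7304 + 0.00017689*I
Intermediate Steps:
B = 3*I*√170 (B = √(-1530) = 3*I*√170 ≈ 39.115*I)
v(K) = -K + 3*I*√170 (v(K) = 3*I*√170 - K = -K + 3*I*√170)
(v(747) - 1929762)/(711331 + I) = ((-1*747 + 3*I*√170) - 1929762)/(711331 - 490205) = ((-747 + 3*I*√170) - 1929762)/221126 = (-1930509 + 3*I*√170)*(1/221126) = -1930509/221126 + 3*I*√170/221126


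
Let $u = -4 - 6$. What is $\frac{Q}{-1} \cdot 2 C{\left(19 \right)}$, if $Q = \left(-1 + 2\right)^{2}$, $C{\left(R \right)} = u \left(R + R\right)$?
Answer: $760$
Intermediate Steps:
$u = -10$ ($u = -4 - 6 = -10$)
$C{\left(R \right)} = - 20 R$ ($C{\left(R \right)} = - 10 \left(R + R\right) = - 10 \cdot 2 R = - 20 R$)
$Q = 1$ ($Q = 1^{2} = 1$)
$\frac{Q}{-1} \cdot 2 C{\left(19 \right)} = 1 \frac{1}{-1} \cdot 2 \left(\left(-20\right) 19\right) = 1 \left(-1\right) 2 \left(-380\right) = \left(-1\right) 2 \left(-380\right) = \left(-2\right) \left(-380\right) = 760$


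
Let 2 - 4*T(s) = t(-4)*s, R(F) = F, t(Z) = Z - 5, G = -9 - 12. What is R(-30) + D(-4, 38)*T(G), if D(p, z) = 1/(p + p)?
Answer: -773/32 ≈ -24.156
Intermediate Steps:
D(p, z) = 1/(2*p)
G = -21
t(Z) = -5 + Z
T(s) = ½ + 9*s/4 (T(s) = ½ - (-5 - 4)*s/4 = ½ - (-9)*s/4 = ½ + 9*s/4)
R(-30) + D(-4, 38)*T(G) = -30 + ((½)/(-4))*(½ + (9/4)*(-21)) = -30 + ((½)*(-¼))*(½ - 189/4) = -30 - ⅛*(-187/4) = -30 + 187/32 = -773/32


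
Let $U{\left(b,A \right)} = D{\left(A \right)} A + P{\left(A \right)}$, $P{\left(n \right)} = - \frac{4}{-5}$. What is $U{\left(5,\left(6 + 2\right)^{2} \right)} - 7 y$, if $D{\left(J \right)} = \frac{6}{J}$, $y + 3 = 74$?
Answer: $- \frac{2451}{5} \approx -490.2$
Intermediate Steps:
$y = 71$ ($y = -3 + 74 = 71$)
$P{\left(n \right)} = \frac{4}{5}$ ($P{\left(n \right)} = \left(-4\right) \left(- \frac{1}{5}\right) = \frac{4}{5}$)
$U{\left(b,A \right)} = \frac{34}{5}$ ($U{\left(b,A \right)} = \frac{6}{A} A + \frac{4}{5} = 6 + \frac{4}{5} = \frac{34}{5}$)
$U{\left(5,\left(6 + 2\right)^{2} \right)} - 7 y = \frac{34}{5} - 497 = - \frac{2451}{5}$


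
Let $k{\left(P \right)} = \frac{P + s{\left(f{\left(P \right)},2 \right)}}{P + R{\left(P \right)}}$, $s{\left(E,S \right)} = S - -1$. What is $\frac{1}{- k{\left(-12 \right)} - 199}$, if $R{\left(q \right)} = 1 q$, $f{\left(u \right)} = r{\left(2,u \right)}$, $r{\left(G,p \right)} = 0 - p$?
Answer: $- \frac{8}{1595} \approx -0.0050157$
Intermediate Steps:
$r{\left(G,p \right)} = - p$
$f{\left(u \right)} = - u$
$s{\left(E,S \right)} = 1 + S$ ($s{\left(E,S \right)} = S + 1 = 1 + S$)
$R{\left(q \right)} = q$
$k{\left(P \right)} = \frac{3 + P}{2 P}$ ($k{\left(P \right)} = \frac{P + \left(1 + 2\right)}{P + P} = \frac{P + 3}{2 P} = \left(3 + P\right) \frac{1}{2 P} = \frac{3 + P}{2 P}$)
$\frac{1}{- k{\left(-12 \right)} - 199} = \frac{1}{- \frac{3 - 12}{2 \left(-12\right)} - 199} = \frac{1}{- \frac{\left(-1\right) \left(-9\right)}{2 \cdot 12} - 199} = \frac{1}{\left(-1\right) \frac{3}{8} - 199} = \frac{1}{- \frac{3}{8} - 199} = \frac{1}{- \frac{1595}{8}} = - \frac{8}{1595}$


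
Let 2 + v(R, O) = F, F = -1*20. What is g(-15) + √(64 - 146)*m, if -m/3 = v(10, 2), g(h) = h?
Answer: -15 + 66*I*√82 ≈ -15.0 + 597.66*I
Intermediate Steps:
F = -20
v(R, O) = -22 (v(R, O) = -2 - 20 = -22)
m = 66 (m = -3*(-22) = 66)
g(-15) + √(64 - 146)*m = -15 + √(64 - 146)*66 = -15 + √(-82)*66 = -15 + (I*√82)*66 = -15 + 66*I*√82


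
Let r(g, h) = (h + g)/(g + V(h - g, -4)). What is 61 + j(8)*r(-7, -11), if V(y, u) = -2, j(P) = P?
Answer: 77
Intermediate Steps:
r(g, h) = (g + h)/(-2 + g) (r(g, h) = (h + g)/(g - 2) = (g + h)/(-2 + g))
61 + j(8)*r(-7, -11) = 61 + 8*((-7 - 11)/(-2 - 7)) = 61 + 8*(-18/(-9)) = 61 + 8*(-⅑*(-18)) = 61 + 8*2 = 61 + 16 = 77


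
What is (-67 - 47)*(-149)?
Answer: 16986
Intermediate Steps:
(-67 - 47)*(-149) = -114*(-149) = 16986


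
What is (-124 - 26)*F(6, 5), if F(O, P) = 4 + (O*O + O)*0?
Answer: -600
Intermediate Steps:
F(O, P) = 4 (F(O, P) = 4 + (O² + O)*0 = 4 + (O + O²)*0 = 4 + 0 = 4)
(-124 - 26)*F(6, 5) = (-124 - 26)*4 = -150*4 = -600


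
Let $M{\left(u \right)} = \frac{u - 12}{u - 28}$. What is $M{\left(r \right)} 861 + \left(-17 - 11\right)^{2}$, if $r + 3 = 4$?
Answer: $\frac{10213}{9} \approx 1134.8$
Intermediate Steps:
$r = 1$ ($r = -3 + 4 = 1$)
$M{\left(u \right)} = \frac{-12 + u}{-28 + u}$
$M{\left(r \right)} 861 + \left(-17 - 11\right)^{2} = \frac{-12 + 1}{-28 + 1} \cdot 861 + \left(-17 - 11\right)^{2} = \frac{1}{-27} \left(-11\right) 861 + \left(-28\right)^{2} = \left(- \frac{1}{27}\right) \left(-11\right) 861 + 784 = \frac{11}{27} \cdot 861 + 784 = \frac{3157}{9} + 784 = \frac{10213}{9}$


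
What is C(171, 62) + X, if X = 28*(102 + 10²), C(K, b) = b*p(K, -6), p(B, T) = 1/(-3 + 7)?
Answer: 11343/2 ≈ 5671.5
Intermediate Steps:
p(B, T) = ¼ (p(B, T) = 1/4 = ¼)
C(K, b) = b/4 (C(K, b) = b*(¼) = b/4)
X = 5656 (X = 28*(102 + 100) = 28*202 = 5656)
C(171, 62) + X = (¼)*62 + 5656 = 31/2 + 5656 = 11343/2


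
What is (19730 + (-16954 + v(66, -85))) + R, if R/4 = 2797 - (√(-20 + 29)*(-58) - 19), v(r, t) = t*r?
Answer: 9126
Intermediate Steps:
v(r, t) = r*t
R = 11960 (R = 4*(2797 - (√(-20 + 29)*(-58) - 19)) = 4*(2797 - (√9*(-58) - 19)) = 4*(2797 - (3*(-58) - 19)) = 4*(2797 - (-174 - 19)) = 4*(2797 - 1*(-193)) = 4*(2797 + 193) = 4*2990 = 11960)
(19730 + (-16954 + v(66, -85))) + R = (19730 + (-16954 + 66*(-85))) + 11960 = (19730 + (-16954 - 5610)) + 11960 = (19730 - 22564) + 11960 = -2834 + 11960 = 9126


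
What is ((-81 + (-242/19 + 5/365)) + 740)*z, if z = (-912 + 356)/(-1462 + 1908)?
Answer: -249195308/309301 ≈ -805.67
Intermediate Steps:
z = -278/223 (z = -556/446 = -556*1/446 = -278/223 ≈ -1.2466)
((-81 + (-242/19 + 5/365)) + 740)*z = ((-81 + (-242/19 + 5/365)) + 740)*(-278/223) = ((-81 + (-242*1/19 + 5*(1/365))) + 740)*(-278/223) = ((-81 + (-242/19 + 1/73)) + 740)*(-278/223) = ((-81 - 17647/1387) + 740)*(-278/223) = (-129994/1387 + 740)*(-278/223) = (896386/1387)*(-278/223) = -249195308/309301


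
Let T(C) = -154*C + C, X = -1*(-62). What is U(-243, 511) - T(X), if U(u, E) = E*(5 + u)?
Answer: -112132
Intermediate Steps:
X = 62
T(C) = -153*C
U(-243, 511) - T(X) = 511*(5 - 243) - (-153)*62 = 511*(-238) - 1*(-9486) = -121618 + 9486 = -112132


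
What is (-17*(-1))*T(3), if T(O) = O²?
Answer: 153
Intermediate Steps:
(-17*(-1))*T(3) = -17*(-1)*3² = 17*9 = 153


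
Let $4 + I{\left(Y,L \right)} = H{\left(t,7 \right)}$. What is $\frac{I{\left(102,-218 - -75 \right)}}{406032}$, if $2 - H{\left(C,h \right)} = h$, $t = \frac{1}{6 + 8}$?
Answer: $- \frac{3}{135344} \approx -2.2166 \cdot 10^{-5}$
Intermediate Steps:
$t = \frac{1}{14} \approx 0.071429$
$H{\left(C,h \right)} = 2 - h$
$I{\left(Y,L \right)} = -9$ ($I{\left(Y,L \right)} = -4 + \left(2 - 7\right) = -4 - 5 = -9$)
$\frac{I{\left(102,-218 - -75 \right)}}{406032} = - \frac{9}{406032} = \left(-9\right) \frac{1}{406032} = - \frac{3}{135344}$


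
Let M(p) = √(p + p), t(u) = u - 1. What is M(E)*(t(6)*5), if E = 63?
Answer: 75*√14 ≈ 280.62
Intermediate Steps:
t(u) = -1 + u
M(p) = √2*√p (M(p) = √(2*p) = √2*√p)
M(E)*(t(6)*5) = (√2*√63)*((-1 + 6)*5) = (√2*(3*√7))*(5*5) = (3*√14)*25 = 75*√14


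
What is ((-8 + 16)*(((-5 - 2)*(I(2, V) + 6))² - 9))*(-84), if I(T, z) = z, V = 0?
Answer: -1179360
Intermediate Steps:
((-8 + 16)*(((-5 - 2)*(I(2, V) + 6))² - 9))*(-84) = ((-8 + 16)*(((-5 - 2)*(0 + 6))² - 9))*(-84) = (8*((-7*6)² - 9))*(-84) = (8*((-42)² - 9))*(-84) = (8*(1764 - 9))*(-84) = (8*1755)*(-84) = 14040*(-84) = -1179360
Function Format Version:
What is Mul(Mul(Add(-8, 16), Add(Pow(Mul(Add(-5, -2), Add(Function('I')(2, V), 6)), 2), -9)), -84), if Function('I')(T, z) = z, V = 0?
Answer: -1179360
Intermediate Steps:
Mul(Mul(Add(-8, 16), Add(Pow(Mul(Add(-5, -2), Add(Function('I')(2, V), 6)), 2), -9)), -84) = Mul(Mul(Add(-8, 16), Add(Pow(Mul(Add(-5, -2), Add(0, 6)), 2), -9)), -84) = Mul(Mul(8, Add(Pow(Mul(-7, 6), 2), -9)), -84) = Mul(Mul(8, Add(Pow(-42, 2), -9)), -84) = Mul(Mul(8, Add(1764, -9)), -84) = Mul(Mul(8, 1755), -84) = Mul(14040, -84) = -1179360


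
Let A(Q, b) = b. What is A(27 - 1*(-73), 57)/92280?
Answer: 19/30760 ≈ 0.00061768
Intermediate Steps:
A(27 - 1*(-73), 57)/92280 = 57/92280 = 57*(1/92280) = 19/30760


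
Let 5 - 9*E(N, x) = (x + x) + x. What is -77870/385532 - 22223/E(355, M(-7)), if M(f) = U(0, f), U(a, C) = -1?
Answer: -19277430421/771064 ≈ -25001.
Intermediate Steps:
M(f) = -1
E(N, x) = 5/9 - x/3 (E(N, x) = 5/9 - ((x + x) + x)/9 = 5/9 - (2*x + x)/9 = 5/9 - x/3)
-77870/385532 - 22223/E(355, M(-7)) = -77870/385532 - 22223/(5/9 - ⅓*(-1)) = -77870*1/385532 - 22223/(5/9 + ⅓) = -38935/192766 - 22223/8/9 = -38935/192766 - 22223*9/8 = -38935/192766 - 200007/8 = -19277430421/771064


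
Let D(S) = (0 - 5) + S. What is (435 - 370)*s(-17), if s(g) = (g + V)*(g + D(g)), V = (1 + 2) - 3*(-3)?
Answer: 12675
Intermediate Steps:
V = 12 (V = 3 + 9 = 12)
D(S) = -5 + S
s(g) = (-5 + 2*g)*(12 + g) (s(g) = (g + 12)*(g + (-5 + g)) = (12 + g)*(-5 + 2*g) = (-5 + 2*g)*(12 + g))
(435 - 370)*s(-17) = (435 - 370)*(-60 + 2*(-17)² + 19*(-17)) = 65*(-60 + 2*289 - 323) = 65*(-60 + 578 - 323) = 65*195 = 12675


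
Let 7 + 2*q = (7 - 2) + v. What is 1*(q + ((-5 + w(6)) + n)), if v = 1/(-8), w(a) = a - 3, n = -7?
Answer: -161/16 ≈ -10.063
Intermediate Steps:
w(a) = -3 + a
v = -⅛ ≈ -0.12500
q = -17/16 (q = -7/2 + ((7 - 2) - ⅛)/2 = -7/2 + (5 - ⅛)/2 = -7/2 + (½)*(39/8) = -7/2 + 39/16 = -17/16 ≈ -1.0625)
1*(q + ((-5 + w(6)) + n)) = 1*(-17/16 + ((-5 + (-3 + 6)) - 7)) = 1*(-17/16 + ((-5 + 3) - 7)) = 1*(-17/16 + (-2 - 7)) = 1*(-17/16 - 9) = 1*(-161/16) = -161/16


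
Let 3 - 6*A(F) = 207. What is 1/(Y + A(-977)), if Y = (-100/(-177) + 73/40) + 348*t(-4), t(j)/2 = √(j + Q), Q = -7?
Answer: -1584496920/267152417998801 - 34887974400*I*√11/267152417998801 ≈ -5.9311e-6 - 0.00043312*I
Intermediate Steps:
A(F) = -34 (A(F) = ½ - ⅙*207 = ½ - 69/2 = -34)
t(j) = 2*√(-7 + j) (t(j) = 2*√(j - 7) = 2*√(-7 + j))
Y = 16921/7080 + 696*I*√11 (Y = (-100/(-177) + 73/40) + 348*(2*√(-7 - 4)) = (-100*(-1/177) + 73*(1/40)) + 348*(2*√(-11)) = (100/177 + 73/40) + 348*(2*(I*√11)) = 16921/7080 + 348*(2*I*√11) = 16921/7080 + 696*I*√11 ≈ 2.39 + 2308.4*I)
1/(Y + A(-977)) = 1/((16921/7080 + 696*I*√11) - 34) = 1/(-223799/7080 + 696*I*√11)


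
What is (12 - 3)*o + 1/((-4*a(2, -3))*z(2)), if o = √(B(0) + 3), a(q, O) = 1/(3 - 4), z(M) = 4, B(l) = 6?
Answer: 433/16 ≈ 27.063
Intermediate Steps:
a(q, O) = -1 (a(q, O) = 1/(-1) = -1)
o = 3 (o = √(6 + 3) = √9 = 3)
(12 - 3)*o + 1/((-4*a(2, -3))*z(2)) = (12 - 3)*3 + 1/(-4*(-1)*4) = 9*3 + 1/(4*4) = 27 + 1/16 = 433/16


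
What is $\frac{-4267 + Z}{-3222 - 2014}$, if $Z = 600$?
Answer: $\frac{3667}{5236} \approx 0.70034$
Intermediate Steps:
$\frac{-4267 + Z}{-3222 - 2014} = \frac{-4267 + 600}{-3222 - 2014} = - \frac{3667}{-5236} = \left(-3667\right) \left(- \frac{1}{5236}\right) = \frac{3667}{5236}$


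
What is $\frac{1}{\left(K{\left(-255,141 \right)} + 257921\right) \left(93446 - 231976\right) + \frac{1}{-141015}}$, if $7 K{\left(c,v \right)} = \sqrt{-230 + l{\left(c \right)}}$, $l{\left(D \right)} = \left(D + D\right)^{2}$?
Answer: $- \frac{710495221937364170265}{25385847407310957135531589271401} + \frac{393528706152750 \sqrt{259870}}{25385847407310957135531589271401} \approx -2.798 \cdot 10^{-11}$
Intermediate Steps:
$l{\left(D \right)} = 4 D^{2}$ ($l{\left(D \right)} = \left(2 D\right)^{2} = 4 D^{2}$)
$K{\left(c,v \right)} = \frac{\sqrt{-230 + 4 c^{2}}}{7}$
$\frac{1}{\left(K{\left(-255,141 \right)} + 257921\right) \left(93446 - 231976\right) + \frac{1}{-141015}} = \frac{1}{\left(\frac{\sqrt{-230 + 4 \left(-255\right)^{2}}}{7} + 257921\right) \left(93446 - 231976\right) + \frac{1}{-141015}} = \frac{1}{\left(\frac{\sqrt{-230 + 4 \cdot 65025}}{7} + 257921\right) \left(-138530\right) - \frac{1}{141015}} = \frac{1}{\left(\frac{\sqrt{-230 + 260100}}{7} + 257921\right) \left(-138530\right) - \frac{1}{141015}} = \frac{1}{\left(\frac{\sqrt{259870}}{7} + 257921\right) \left(-138530\right) - \frac{1}{141015}} = \frac{1}{\left(257921 + \frac{\sqrt{259870}}{7}\right) \left(-138530\right) - \frac{1}{141015}} = \frac{1}{\left(-35729796130 - 19790 \sqrt{259870}\right) - \frac{1}{141015}} = \frac{1}{- \frac{5038437201271951}{141015} - 19790 \sqrt{259870}}$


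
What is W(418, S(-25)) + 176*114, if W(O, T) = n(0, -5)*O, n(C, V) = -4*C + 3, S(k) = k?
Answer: 21318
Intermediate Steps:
n(C, V) = 3 - 4*C
W(O, T) = 3*O (W(O, T) = (3 - 4*0)*O = (3 + 0)*O = 3*O)
W(418, S(-25)) + 176*114 = 3*418 + 176*114 = 1254 + 20064 = 21318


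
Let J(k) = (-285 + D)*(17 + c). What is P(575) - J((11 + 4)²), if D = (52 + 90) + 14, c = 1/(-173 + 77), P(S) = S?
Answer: 88533/32 ≈ 2766.7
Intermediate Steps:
c = -1/96 (c = 1/(-96) = -1/96 ≈ -0.010417)
D = 156 (D = 142 + 14 = 156)
J(k) = -70133/32 (J(k) = (-285 + 156)*(17 - 1/96) = -129*1631/96 = -70133/32)
P(575) - J((11 + 4)²) = 575 - 1*(-70133/32) = 575 + 70133/32 = 88533/32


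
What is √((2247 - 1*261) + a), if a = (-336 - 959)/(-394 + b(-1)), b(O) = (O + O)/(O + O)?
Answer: √307244649/393 ≈ 44.602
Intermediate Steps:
b(O) = 1 (b(O) = (2*O)/((2*O)) = (2*O)*(1/(2*O)) = 1)
a = 1295/393 (a = (-336 - 959)/(-394 + 1) = -1295/(-393) = -1295*(-1/393) = 1295/393 ≈ 3.2952)
√((2247 - 1*261) + a) = √((2247 - 1*261) + 1295/393) = √((2247 - 261) + 1295/393) = √(1986 + 1295/393) = √(781793/393) = √307244649/393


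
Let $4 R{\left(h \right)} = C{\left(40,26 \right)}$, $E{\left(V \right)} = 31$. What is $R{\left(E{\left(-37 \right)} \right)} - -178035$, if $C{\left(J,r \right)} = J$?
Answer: $178045$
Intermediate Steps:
$R{\left(h \right)} = 10$ ($R{\left(h \right)} = \frac{1}{4} \cdot 40 = 10$)
$R{\left(E{\left(-37 \right)} \right)} - -178035 = 10 - -178035 = 10 + 178035 = 178045$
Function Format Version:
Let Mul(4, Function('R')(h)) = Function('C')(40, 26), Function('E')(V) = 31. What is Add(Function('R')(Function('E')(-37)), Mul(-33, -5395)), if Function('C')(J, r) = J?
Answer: 178045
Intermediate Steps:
Function('R')(h) = 10 (Function('R')(h) = Mul(Rational(1, 4), 40) = 10)
Add(Function('R')(Function('E')(-37)), Mul(-33, -5395)) = Add(10, Mul(-33, -5395)) = Add(10, 178035) = 178045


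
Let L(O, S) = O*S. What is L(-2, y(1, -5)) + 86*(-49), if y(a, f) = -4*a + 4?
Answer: -4214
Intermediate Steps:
y(a, f) = 4 - 4*a
L(-2, y(1, -5)) + 86*(-49) = -2*(4 - 4*1) + 86*(-49) = -2*(4 - 4) - 4214 = -2*0 - 4214 = 0 - 4214 = -4214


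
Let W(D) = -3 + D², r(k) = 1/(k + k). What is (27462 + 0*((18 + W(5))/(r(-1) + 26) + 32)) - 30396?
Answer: -2934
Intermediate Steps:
r(k) = 1/(2*k)
(27462 + 0*((18 + W(5))/(r(-1) + 26) + 32)) - 30396 = (27462 + 0*((18 + (-3 + 5²))/((½)/(-1) + 26) + 32)) - 30396 = (27462 + 0*((18 + (-3 + 25))/((½)*(-1) + 26) + 32)) - 30396 = (27462 + 0*((18 + 22)/(-½ + 26) + 32)) - 30396 = (27462 + 0*(40/(51/2) + 32)) - 30396 = (27462 + 0*(40*(2/51) + 32)) - 30396 = (27462 + 0*(80/51 + 32)) - 30396 = (27462 + 0*(1712/51)) - 30396 = (27462 + 0) - 30396 = 27462 - 30396 = -2934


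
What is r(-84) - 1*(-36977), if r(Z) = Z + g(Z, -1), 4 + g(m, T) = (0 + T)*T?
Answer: 36890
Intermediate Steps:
g(m, T) = -4 + T² (g(m, T) = -4 + (0 + T)*T = -4 + T*T = -4 + T²)
r(Z) = -3 + Z (r(Z) = Z + (-4 + (-1)²) = Z + (-4 + 1) = Z - 3 = -3 + Z)
r(-84) - 1*(-36977) = (-3 - 84) - 1*(-36977) = -87 + 36977 = 36890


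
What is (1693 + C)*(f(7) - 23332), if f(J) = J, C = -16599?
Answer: 347682450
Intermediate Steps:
(1693 + C)*(f(7) - 23332) = (1693 - 16599)*(7 - 23332) = -14906*(-23325) = 347682450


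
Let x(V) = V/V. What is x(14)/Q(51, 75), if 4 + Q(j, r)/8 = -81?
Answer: -1/680 ≈ -0.0014706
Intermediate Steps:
Q(j, r) = -680 (Q(j, r) = -32 + 8*(-81) = -32 - 648 = -680)
x(V) = 1
x(14)/Q(51, 75) = 1/(-680) = 1*(-1/680) = -1/680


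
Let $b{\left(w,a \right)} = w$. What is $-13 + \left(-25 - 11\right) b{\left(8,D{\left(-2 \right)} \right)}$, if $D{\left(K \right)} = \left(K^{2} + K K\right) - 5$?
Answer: $-301$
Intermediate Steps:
$D{\left(K \right)} = -5 + 2 K^{2}$ ($D{\left(K \right)} = \left(K^{2} + K^{2}\right) - 5 = 2 K^{2} - 5 = -5 + 2 K^{2}$)
$-13 + \left(-25 - 11\right) b{\left(8,D{\left(-2 \right)} \right)} = -13 + \left(-25 - 11\right) 8 = -13 - 288 = -301$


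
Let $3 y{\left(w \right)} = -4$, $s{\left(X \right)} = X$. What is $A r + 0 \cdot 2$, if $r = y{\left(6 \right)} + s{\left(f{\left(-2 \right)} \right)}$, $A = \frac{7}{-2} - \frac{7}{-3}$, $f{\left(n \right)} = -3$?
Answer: $\frac{91}{18} \approx 5.0556$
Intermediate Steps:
$y{\left(w \right)} = - \frac{4}{3}$ ($y{\left(w \right)} = \frac{1}{3} \left(-4\right) = - \frac{4}{3}$)
$A = - \frac{7}{6}$ ($A = 7 \left(- \frac{1}{2}\right) - - \frac{7}{3} = - \frac{7}{2} + \frac{7}{3} = - \frac{7}{6} \approx -1.1667$)
$r = - \frac{13}{3}$ ($r = - \frac{4}{3} - 3 = - \frac{13}{3} \approx -4.3333$)
$A r + 0 \cdot 2 = \left(- \frac{7}{6}\right) \left(- \frac{13}{3}\right) + 0 \cdot 2 = \frac{91}{18} + 0 = \frac{91}{18}$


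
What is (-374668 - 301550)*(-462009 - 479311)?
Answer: 636537527760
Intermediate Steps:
(-374668 - 301550)*(-462009 - 479311) = -676218*(-941320) = 636537527760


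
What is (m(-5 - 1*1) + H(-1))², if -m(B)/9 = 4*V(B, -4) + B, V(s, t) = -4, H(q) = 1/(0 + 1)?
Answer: 39601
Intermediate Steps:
H(q) = 1 (H(q) = 1/1 = 1)
m(B) = 144 - 9*B (m(B) = -9*(4*(-4) + B) = -9*(-16 + B) = 144 - 9*B)
(m(-5 - 1*1) + H(-1))² = ((144 - 9*(-5 - 1*1)) + 1)² = ((144 - 9*(-5 - 1)) + 1)² = ((144 - 9*(-6)) + 1)² = ((144 + 54) + 1)² = (198 + 1)² = 199² = 39601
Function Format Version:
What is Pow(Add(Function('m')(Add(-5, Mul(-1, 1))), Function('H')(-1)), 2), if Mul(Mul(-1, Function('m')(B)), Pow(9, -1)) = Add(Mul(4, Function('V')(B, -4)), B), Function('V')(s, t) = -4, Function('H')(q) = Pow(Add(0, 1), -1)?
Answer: 39601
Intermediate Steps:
Function('H')(q) = 1 (Function('H')(q) = Pow(1, -1) = 1)
Function('m')(B) = Add(144, Mul(-9, B)) (Function('m')(B) = Mul(-9, Add(Mul(4, -4), B)) = Mul(-9, Add(-16, B)) = Add(144, Mul(-9, B)))
Pow(Add(Function('m')(Add(-5, Mul(-1, 1))), Function('H')(-1)), 2) = Pow(Add(Add(144, Mul(-9, Add(-5, Mul(-1, 1)))), 1), 2) = Pow(Add(Add(144, Mul(-9, Add(-5, -1))), 1), 2) = Pow(Add(Add(144, Mul(-9, -6)), 1), 2) = Pow(Add(Add(144, 54), 1), 2) = Pow(Add(198, 1), 2) = Pow(199, 2) = 39601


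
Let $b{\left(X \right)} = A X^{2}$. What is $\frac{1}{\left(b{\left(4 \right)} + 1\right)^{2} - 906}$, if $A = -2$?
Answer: $\frac{1}{55} \approx 0.018182$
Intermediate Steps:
$b{\left(X \right)} = - 2 X^{2}$
$\frac{1}{\left(b{\left(4 \right)} + 1\right)^{2} - 906} = \frac{1}{\left(- 2 \cdot 4^{2} + 1\right)^{2} - 906} = \frac{1}{\left(\left(-2\right) 16 + 1\right)^{2} - 906} = \frac{1}{\left(-32 + 1\right)^{2} - 906} = \frac{1}{\left(-31\right)^{2} - 906} = \frac{1}{961 - 906} = \frac{1}{55}$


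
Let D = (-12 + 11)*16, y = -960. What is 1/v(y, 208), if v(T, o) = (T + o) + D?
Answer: -1/768 ≈ -0.0013021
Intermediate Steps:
D = -16 (D = -1*16 = -16)
v(T, o) = -16 + T + o (v(T, o) = (T + o) - 16 = -16 + T + o)
1/v(y, 208) = 1/(-16 - 960 + 208) = 1/(-768) = -1/768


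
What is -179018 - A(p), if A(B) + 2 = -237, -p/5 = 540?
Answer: -178779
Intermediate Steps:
p = -2700 (p = -5*540 = -2700)
A(B) = -239 (A(B) = -2 - 237 = -239)
-179018 - A(p) = -179018 - 1*(-239) = -179018 + 239 = -178779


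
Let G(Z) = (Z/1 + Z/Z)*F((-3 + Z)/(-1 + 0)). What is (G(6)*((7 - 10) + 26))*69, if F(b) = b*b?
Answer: 99981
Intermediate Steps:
F(b) = b²
G(Z) = (3 - Z)²*(1 + Z) (G(Z) = (Z/1 + Z/Z)*((-3 + Z)/(-1 + 0))² = (Z*1 + 1)*((-3 + Z)/(-1))² = (Z + 1)*((-3 + Z)*(-1))² = (1 + Z)*(3 - Z)² = (3 - Z)²*(1 + Z))
(G(6)*((7 - 10) + 26))*69 = (((-3 + 6)²*(1 + 6))*((7 - 10) + 26))*69 = ((3²*7)*(-3 + 26))*69 = ((9*7)*23)*69 = (63*23)*69 = 1449*69 = 99981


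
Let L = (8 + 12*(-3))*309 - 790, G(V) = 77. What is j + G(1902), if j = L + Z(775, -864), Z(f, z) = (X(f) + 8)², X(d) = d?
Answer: 603724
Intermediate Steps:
Z(f, z) = (8 + f)² (Z(f, z) = (f + 8)² = (8 + f)²)
L = -9442 (L = (8 - 36)*309 - 790 = -28*309 - 790 = -8652 - 790 = -9442)
j = 603647 (j = -9442 + (8 + 775)² = -9442 + 783² = -9442 + 613089 = 603647)
j + G(1902) = 603647 + 77 = 603724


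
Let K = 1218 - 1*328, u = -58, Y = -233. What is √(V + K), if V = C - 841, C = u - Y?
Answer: 4*√14 ≈ 14.967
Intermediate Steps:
K = 890 (K = 1218 - 328 = 890)
C = 175 (C = -58 - 1*(-233) = -58 + 233 = 175)
V = -666 (V = 175 - 841 = -666)
√(V + K) = √(-666 + 890) = √224 = 4*√14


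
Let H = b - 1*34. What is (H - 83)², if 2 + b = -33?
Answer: 23104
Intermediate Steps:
b = -35 (b = -2 - 33 = -35)
H = -69 (H = -35 - 1*34 = -35 - 34 = -69)
(H - 83)² = (-69 - 83)² = (-152)² = 23104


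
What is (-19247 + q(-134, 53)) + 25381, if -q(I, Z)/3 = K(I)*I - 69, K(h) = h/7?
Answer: -9481/7 ≈ -1354.4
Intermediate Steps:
K(h) = h/7 (K(h) = h*(⅐) = h/7)
q(I, Z) = 207 - 3*I²/7 (q(I, Z) = -3*((I/7)*I - 69) = -3*(I²/7 - 69) = -3*(-69 + I²/7) = 207 - 3*I²/7)
(-19247 + q(-134, 53)) + 25381 = (-19247 + (207 - 3/7*(-134)²)) + 25381 = (-19247 + (207 - 3/7*17956)) + 25381 = (-19247 + (207 - 53868/7)) + 25381 = (-19247 - 52419/7) + 25381 = -187148/7 + 25381 = -9481/7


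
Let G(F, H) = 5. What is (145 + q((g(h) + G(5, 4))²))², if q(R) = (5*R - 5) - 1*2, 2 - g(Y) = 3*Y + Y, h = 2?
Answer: 20449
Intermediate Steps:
g(Y) = 2 - 4*Y (g(Y) = 2 - (3*Y + Y) = 2 - 4*Y)
q(R) = -7 + 5*R (q(R) = (-5 + 5*R) - 2 = -7 + 5*R)
(145 + q((g(h) + G(5, 4))²))² = (145 + (-7 + 5*((2 - 4*2) + 5)²))² = (145 + (-7 + 5*((2 - 8) + 5)²))² = (145 + (-7 + 5*(-6 + 5)²))² = (145 + (-7 + 5*(-1)²))² = (145 + (-7 + 5*1))² = (145 + (-7 + 5))² = (145 - 2)² = 143² = 20449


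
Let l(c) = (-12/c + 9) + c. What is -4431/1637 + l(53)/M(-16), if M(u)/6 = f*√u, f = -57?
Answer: -4431/1637 + 1637*I/36252 ≈ -2.7068 + 0.045156*I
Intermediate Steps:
M(u) = -342*√u (M(u) = 6*(-57*√u) = -342*√u)
l(c) = 9 + c - 12/c (l(c) = (9 - 12/c) + c = 9 + c - 12/c)
-4431/1637 + l(53)/M(-16) = -4431/1637 + (9 + 53 - 12/53)/((-1368*I)) = -4431/1637 + 3274*(I/1368)/53 = -4431/1637 + 1637*I/36252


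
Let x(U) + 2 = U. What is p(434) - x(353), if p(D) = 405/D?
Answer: -151929/434 ≈ -350.07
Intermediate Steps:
x(U) = -2 + U
p(434) - x(353) = 405/434 - (-2 + 353) = 405*(1/434) - 1*351 = 405/434 - 351 = -151929/434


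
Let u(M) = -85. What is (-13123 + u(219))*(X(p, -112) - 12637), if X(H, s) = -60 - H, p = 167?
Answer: 169907712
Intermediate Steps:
(-13123 + u(219))*(X(p, -112) - 12637) = (-13123 - 85)*((-60 - 1*167) - 12637) = -13208*((-60 - 167) - 12637) = -13208*(-227 - 12637) = -13208*(-12864) = 169907712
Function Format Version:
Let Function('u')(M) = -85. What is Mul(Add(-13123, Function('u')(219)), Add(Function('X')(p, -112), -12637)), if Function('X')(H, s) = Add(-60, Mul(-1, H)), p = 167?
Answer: 169907712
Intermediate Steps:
Mul(Add(-13123, Function('u')(219)), Add(Function('X')(p, -112), -12637)) = Mul(Add(-13123, -85), Add(Add(-60, Mul(-1, 167)), -12637)) = Mul(-13208, Add(Add(-60, -167), -12637)) = Mul(-13208, Add(-227, -12637)) = Mul(-13208, -12864) = 169907712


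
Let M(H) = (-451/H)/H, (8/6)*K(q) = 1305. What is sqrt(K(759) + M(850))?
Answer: sqrt(176786606)/425 ≈ 31.285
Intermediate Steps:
K(q) = 3915/4 (K(q) = (3/4)*1305 = 3915/4)
M(H) = -451/H**2
sqrt(K(759) + M(850)) = sqrt(3915/4 - 451/850**2) = sqrt(3915/4 - 451*1/722500) = sqrt(3915/4 - 451/722500) = sqrt(176786606/180625) = sqrt(176786606)/425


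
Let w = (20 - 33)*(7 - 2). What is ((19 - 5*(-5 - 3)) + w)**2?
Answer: 36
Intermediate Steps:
w = -65 (w = -13*5 = -65)
((19 - 5*(-5 - 3)) + w)**2 = ((19 - 5*(-5 - 3)) - 65)**2 = ((19 - 5*(-8)) - 65)**2 = ((19 - (-40)) - 65)**2 = ((19 - 1*(-40)) - 65)**2 = ((19 + 40) - 65)**2 = (59 - 65)**2 = (-6)**2 = 36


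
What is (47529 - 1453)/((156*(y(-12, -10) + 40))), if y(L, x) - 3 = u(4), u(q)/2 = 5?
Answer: 11519/2067 ≈ 5.5728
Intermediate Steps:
u(q) = 10 (u(q) = 2*5 = 10)
y(L, x) = 13 (y(L, x) = 3 + 10 = 13)
(47529 - 1453)/((156*(y(-12, -10) + 40))) = (47529 - 1453)/((156*(13 + 40))) = 46076/((156*53)) = 46076/8268 = 46076*(1/8268) = 11519/2067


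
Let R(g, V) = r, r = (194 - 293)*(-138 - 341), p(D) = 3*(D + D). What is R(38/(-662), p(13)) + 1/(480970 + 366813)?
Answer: 40202717644/847783 ≈ 47421.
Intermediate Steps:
p(D) = 6*D (p(D) = 3*(2*D) = 6*D)
r = 47421 (r = -99*(-479) = 47421)
R(g, V) = 47421
R(38/(-662), p(13)) + 1/(480970 + 366813) = 47421 + 1/(480970 + 366813) = 47421 + 1/847783 = 40202717644/847783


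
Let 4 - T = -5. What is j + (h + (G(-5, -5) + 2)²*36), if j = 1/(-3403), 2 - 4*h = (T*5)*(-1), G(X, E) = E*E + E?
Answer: 237335425/13612 ≈ 17436.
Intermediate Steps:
T = 9 (T = 4 - 1*(-5) = 4 + 5 = 9)
G(X, E) = E + E² (G(X, E) = E² + E = E + E²)
h = 47/4 (h = ½ - 9*5*(-1)/4 = ½ - 45*(-1)/4 = ½ - ¼*(-45) = ½ + 45/4 = 47/4 ≈ 11.750)
j = -1/3403 ≈ -0.00029386
j + (h + (G(-5, -5) + 2)²*36) = -1/3403 + (47/4 + (-5*(1 - 5) + 2)²*36) = -1/3403 + (47/4 + (-5*(-4) + 2)²*36) = -1/3403 + (47/4 + (20 + 2)²*36) = -1/3403 + (47/4 + 22²*36) = -1/3403 + (47/4 + 484*36) = -1/3403 + (47/4 + 17424) = -1/3403 + 69743/4 = 237335425/13612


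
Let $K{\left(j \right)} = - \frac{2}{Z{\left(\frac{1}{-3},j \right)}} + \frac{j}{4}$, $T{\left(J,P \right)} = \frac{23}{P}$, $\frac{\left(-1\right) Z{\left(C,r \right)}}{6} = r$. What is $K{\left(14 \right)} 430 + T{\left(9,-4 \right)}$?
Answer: $\frac{126797}{84} \approx 1509.5$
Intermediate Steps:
$Z{\left(C,r \right)} = - 6 r$
$K{\left(j \right)} = \frac{1}{3 j} + \frac{j}{4}$ ($K{\left(j \right)} = - \frac{2}{\left(-6\right) j} + \frac{j}{4} = - 2 \left(- \frac{1}{6 j}\right) + j \frac{1}{4} = \frac{1}{3 j} + \frac{j}{4}$)
$K{\left(14 \right)} 430 + T{\left(9,-4 \right)} = \left(\frac{1}{3 \cdot 14} + \frac{1}{4} \cdot 14\right) 430 + \frac{23}{-4} = \left(\frac{1}{3} \cdot \frac{1}{14} + \frac{7}{2}\right) 430 + 23 \left(- \frac{1}{4}\right) = \left(\frac{1}{42} + \frac{7}{2}\right) 430 - \frac{23}{4} = \frac{74}{21} \cdot 430 - \frac{23}{4} = \frac{31820}{21} - \frac{23}{4} = \frac{126797}{84}$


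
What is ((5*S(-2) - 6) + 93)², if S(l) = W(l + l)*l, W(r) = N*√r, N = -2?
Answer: 5969 + 6960*I ≈ 5969.0 + 6960.0*I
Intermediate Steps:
W(r) = -2*√r
S(l) = -2*√2*l^(3/2) (S(l) = (-2*√(l + l))*l = (-2*√2*√l)*l = -2*√2*l^(3/2))
((5*S(-2) - 6) + 93)² = ((5*(-2*√2*(-2)^(3/2)) - 6) + 93)² = ((5*(-2*√2*(-2*I*√2)) - 6) + 93)² = ((5*(8*I) - 6) + 93)² = ((40*I - 6) + 93)² = ((-6 + 40*I) + 93)² = (87 + 40*I)²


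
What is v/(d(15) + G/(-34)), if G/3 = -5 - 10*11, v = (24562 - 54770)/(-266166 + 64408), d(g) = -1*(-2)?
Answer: 8704/706153 ≈ 0.012326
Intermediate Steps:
d(g) = 2
v = 15104/100879 (v = -30208/(-201758) = -30208*(-1/201758) = 15104/100879 ≈ 0.14972)
G = -345 (G = 3*(-5 - 10*11) = 3*(-5 - 110) = 3*(-115) = -345)
v/(d(15) + G/(-34)) = 15104/(100879*(2 - 345/(-34))) = 15104/(100879*(2 - 1/34*(-345))) = 15104/(100879*(2 + 345/34)) = 15104/(100879*(413/34)) = (15104/100879)*(34/413) = 8704/706153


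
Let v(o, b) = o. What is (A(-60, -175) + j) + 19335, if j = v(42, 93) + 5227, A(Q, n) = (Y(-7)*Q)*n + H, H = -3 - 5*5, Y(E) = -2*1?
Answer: 3576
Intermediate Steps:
Y(E) = -2
H = -28 (H = -3 - 25 = -28)
A(Q, n) = -28 - 2*Q*n (A(Q, n) = (-2*Q)*n - 28 = -2*Q*n - 28 = -28 - 2*Q*n)
j = 5269 (j = 42 + 5227 = 5269)
(A(-60, -175) + j) + 19335 = ((-28 - 2*(-60)*(-175)) + 5269) + 19335 = ((-28 - 21000) + 5269) + 19335 = (-21028 + 5269) + 19335 = -15759 + 19335 = 3576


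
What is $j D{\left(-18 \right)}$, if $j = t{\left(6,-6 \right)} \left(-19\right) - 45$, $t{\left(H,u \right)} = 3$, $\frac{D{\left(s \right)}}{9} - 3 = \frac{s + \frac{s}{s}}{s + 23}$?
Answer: $\frac{1836}{5} \approx 367.2$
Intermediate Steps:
$D{\left(s \right)} = 27 + \frac{9 \left(1 + s\right)}{23 + s}$ ($D{\left(s \right)} = 27 + 9 \frac{s + \frac{s}{s}}{s + 23} = 27 + 9 \frac{s + 1}{23 + s} = 27 + 9 \frac{1 + s}{23 + s} = 27 + \frac{9 \left(1 + s\right)}{23 + s}$)
$j = -102$ ($j = 3 \left(-19\right) - 45 = -57 - 45 = -102$)
$j D{\left(-18 \right)} = - 102 \frac{18 \left(35 + 2 \left(-18\right)\right)}{23 - 18} = - 102 \frac{18 \left(35 - 36\right)}{5} = - 102 \cdot 18 \cdot \frac{1}{5} \left(-1\right) = \left(-102\right) \left(- \frac{18}{5}\right) = \frac{1836}{5}$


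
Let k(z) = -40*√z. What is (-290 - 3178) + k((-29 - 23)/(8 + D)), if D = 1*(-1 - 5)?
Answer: -3468 - 40*I*√26 ≈ -3468.0 - 203.96*I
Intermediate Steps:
D = -6 (D = 1*(-6) = -6)
(-290 - 3178) + k((-29 - 23)/(8 + D)) = (-290 - 3178) - 40*√(-29 - 23)/√(8 - 6) = -3468 - 40*I*√26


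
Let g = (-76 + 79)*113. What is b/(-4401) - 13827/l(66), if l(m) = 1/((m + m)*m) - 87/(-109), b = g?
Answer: -19262132800061/1112063751 ≈ -17321.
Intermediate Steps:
g = 339 (g = 3*113 = 339)
b = 339
l(m) = 87/109 + 1/(2*m²) (l(m) = 1/(((2*m))*m) - 87*(-1/109) = (1/(2*m))/m + 87/109 = 1/(2*m²) + 87/109 = 87/109 + 1/(2*m²))
b/(-4401) - 13827/l(66) = 339/(-4401) - 13827/(87/109 + (½)/66²) = 339*(-1/4401) - 13827/(87/109 + (½)*(1/4356)) = -113/1467 - 13827/(87/109 + 1/8712) = -113/1467 - 13827/758053/949608 = -113/1467 - 13827*949608/758053 = -113/1467 - 13130229816/758053 = -19262132800061/1112063751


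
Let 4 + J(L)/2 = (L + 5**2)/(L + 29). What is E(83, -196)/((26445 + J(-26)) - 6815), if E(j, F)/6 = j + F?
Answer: -1017/29432 ≈ -0.034554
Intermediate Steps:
J(L) = -8 + 2*(25 + L)/(29 + L) (J(L) = -8 + 2*((L + 5**2)/(L + 29)) = -8 + 2*((L + 25)/(29 + L)) = -8 + 2*((25 + L)/(29 + L)) = -8 + 2*(25 + L)/(29 + L))
E(j, F) = 6*F + 6*j (E(j, F) = 6*(j + F) = 6*(F + j) = 6*F + 6*j)
E(83, -196)/((26445 + J(-26)) - 6815) = (6*(-196) + 6*83)/((26445 + 2*(-91 - 3*(-26))/(29 - 26)) - 6815) = (-1176 + 498)/((26445 + 2*(-91 + 78)/3) - 6815) = -678/((26445 + 2*(1/3)*(-13)) - 6815) = -678/((26445 - 26/3) - 6815) = -678/(79309/3 - 6815) = -678/58864/3 = -678*3/58864 = -1017/29432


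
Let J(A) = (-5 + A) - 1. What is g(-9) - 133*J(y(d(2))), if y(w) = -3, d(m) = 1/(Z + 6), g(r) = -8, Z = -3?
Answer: 1189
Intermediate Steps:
d(m) = ⅓ (d(m) = 1/(-3 + 6) = 1/3 = ⅓)
J(A) = -6 + A
g(-9) - 133*J(y(d(2))) = -8 - 133*(-6 - 3) = -8 - 133*(-9) = -8 + 1197 = 1189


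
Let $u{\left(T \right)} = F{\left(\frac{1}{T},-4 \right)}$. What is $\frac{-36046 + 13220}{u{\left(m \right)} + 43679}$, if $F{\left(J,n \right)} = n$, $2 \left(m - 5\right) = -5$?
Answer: $- \frac{22826}{43675} \approx -0.52263$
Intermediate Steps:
$m = \frac{5}{2}$ ($m = 5 + \frac{1}{2} \left(-5\right) = 5 - \frac{5}{2} = \frac{5}{2} \approx 2.5$)
$u{\left(T \right)} = -4$
$\frac{-36046 + 13220}{u{\left(m \right)} + 43679} = \frac{-36046 + 13220}{-4 + 43679} = - \frac{22826}{43675}$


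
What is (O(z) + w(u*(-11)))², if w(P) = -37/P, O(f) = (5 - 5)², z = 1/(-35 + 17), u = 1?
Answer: 1369/121 ≈ 11.314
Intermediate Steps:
z = -1/18 (z = 1/(-18) = -1/18 ≈ -0.055556)
O(f) = 0 (O(f) = 0² = 0)
(O(z) + w(u*(-11)))² = (0 - 37/(1*(-11)))² = (0 - 37/(-11))² = (0 - 37*(-1/11))² = (0 + 37/11)² = (37/11)² = 1369/121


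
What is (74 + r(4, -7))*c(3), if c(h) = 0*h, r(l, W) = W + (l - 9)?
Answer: 0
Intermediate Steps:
r(l, W) = -9 + W + l (r(l, W) = W + (-9 + l) = -9 + W + l)
c(h) = 0
(74 + r(4, -7))*c(3) = (74 + (-9 - 7 + 4))*0 = (74 - 12)*0 = 62*0 = 0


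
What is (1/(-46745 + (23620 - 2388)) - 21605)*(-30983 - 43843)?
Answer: 41244717194316/25513 ≈ 1.6166e+9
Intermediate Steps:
(1/(-46745 + (23620 - 2388)) - 21605)*(-30983 - 43843) = (1/(-46745 + 21232) - 21605)*(-74826) = (1/(-25513) - 21605)*(-74826) = (-1/25513 - 21605)*(-74826) = -551208366/25513*(-74826) = 41244717194316/25513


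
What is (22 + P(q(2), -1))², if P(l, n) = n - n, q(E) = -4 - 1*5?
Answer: 484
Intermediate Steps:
q(E) = -9 (q(E) = -4 - 5 = -9)
P(l, n) = 0
(22 + P(q(2), -1))² = (22 + 0)² = 22² = 484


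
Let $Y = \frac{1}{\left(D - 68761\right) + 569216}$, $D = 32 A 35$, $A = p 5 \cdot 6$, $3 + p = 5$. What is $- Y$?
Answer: $- \frac{1}{567655} \approx -1.7616 \cdot 10^{-6}$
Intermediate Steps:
$p = 2$ ($p = -3 + 5 = 2$)
$A = 60$ ($A = 2 \cdot 5 \cdot 6 = 10 \cdot 6 = 60$)
$D = 67200$ ($D = 32 \cdot 60 \cdot 35 = 1920 \cdot 35 = 67200$)
$Y = \frac{1}{567655}$ ($Y = \frac{1}{\left(67200 - 68761\right) + 569216} = \frac{1}{-1561 + 569216} = \frac{1}{567655} \approx 1.7616 \cdot 10^{-6}$)
$- Y = \left(-1\right) \frac{1}{567655} = - \frac{1}{567655}$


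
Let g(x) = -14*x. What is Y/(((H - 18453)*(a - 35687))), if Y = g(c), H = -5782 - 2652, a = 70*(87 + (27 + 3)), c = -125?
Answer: 250/105615977 ≈ 2.3671e-6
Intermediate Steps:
a = 8190 (a = 70*(87 + 30) = 70*117 = 8190)
H = -8434
Y = 1750 (Y = -14*(-125) = 1750)
Y/(((H - 18453)*(a - 35687))) = 1750/(((-8434 - 18453)*(8190 - 35687))) = 1750/((-26887*(-27497))) = 1750/739311839 = 1750*(1/739311839) = 250/105615977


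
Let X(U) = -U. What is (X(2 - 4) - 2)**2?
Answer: 0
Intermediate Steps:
(X(2 - 4) - 2)**2 = (-(2 - 4) - 2)**2 = (-1*(-2) - 2)**2 = (2 - 2)**2 = 0**2 = 0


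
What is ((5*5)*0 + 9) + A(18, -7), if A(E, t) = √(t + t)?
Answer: 9 + I*√14 ≈ 9.0 + 3.7417*I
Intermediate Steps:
A(E, t) = √2*√t (A(E, t) = √(2*t) = √2*√t)
((5*5)*0 + 9) + A(18, -7) = ((5*5)*0 + 9) + √2*√(-7) = (25*0 + 9) + √2*(I*√7) = (0 + 9) + I*√14 = 9 + I*√14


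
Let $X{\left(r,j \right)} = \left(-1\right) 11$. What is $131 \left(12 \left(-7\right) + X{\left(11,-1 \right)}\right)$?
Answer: $-12445$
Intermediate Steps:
$X{\left(r,j \right)} = -11$
$131 \left(12 \left(-7\right) + X{\left(11,-1 \right)}\right) = 131 \left(12 \left(-7\right) - 11\right) = 131 \left(-84 - 11\right) = 131 \left(-95\right) = -12445$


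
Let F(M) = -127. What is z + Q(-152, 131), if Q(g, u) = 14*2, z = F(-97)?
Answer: -99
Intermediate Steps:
z = -127
Q(g, u) = 28
z + Q(-152, 131) = -127 + 28 = -99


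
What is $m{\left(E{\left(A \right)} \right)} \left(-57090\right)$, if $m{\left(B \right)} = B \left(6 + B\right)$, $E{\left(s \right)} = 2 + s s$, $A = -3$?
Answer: $-10675830$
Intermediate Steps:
$E{\left(s \right)} = 2 + s^{2}$
$m{\left(E{\left(A \right)} \right)} \left(-57090\right) = \left(2 + \left(-3\right)^{2}\right) \left(6 + \left(2 + \left(-3\right)^{2}\right)\right) \left(-57090\right) = \left(2 + 9\right) \left(6 + \left(2 + 9\right)\right) \left(-57090\right) = 11 \left(6 + 11\right) \left(-57090\right) = 11 \cdot 17 \left(-57090\right) = 187 \left(-57090\right) = -10675830$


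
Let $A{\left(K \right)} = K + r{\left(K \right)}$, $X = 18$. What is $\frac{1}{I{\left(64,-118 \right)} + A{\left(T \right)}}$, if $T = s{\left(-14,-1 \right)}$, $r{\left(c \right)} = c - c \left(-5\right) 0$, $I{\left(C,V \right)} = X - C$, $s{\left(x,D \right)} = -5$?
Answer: $- \frac{1}{56} \approx -0.017857$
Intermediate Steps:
$I{\left(C,V \right)} = 18 - C$
$r{\left(c \right)} = c$ ($r{\left(c \right)} = c - - 5 c 0 = c - 0 = c + 0 = c$)
$T = -5$
$A{\left(K \right)} = 2 K$ ($A{\left(K \right)} = K + K = 2 K$)
$\frac{1}{I{\left(64,-118 \right)} + A{\left(T \right)}} = \frac{1}{\left(18 - 64\right) + 2 \left(-5\right)} = \frac{1}{\left(18 - 64\right) - 10} = \frac{1}{-46 - 10} = \frac{1}{-56} = - \frac{1}{56}$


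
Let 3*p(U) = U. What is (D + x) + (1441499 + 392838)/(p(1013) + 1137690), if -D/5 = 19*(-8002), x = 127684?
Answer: 104526932157/117727 ≈ 8.8788e+5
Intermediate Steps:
p(U) = U/3
D = 760190 (D = -95*(-8002) = -5*(-152038) = 760190)
(D + x) + (1441499 + 392838)/(p(1013) + 1137690) = (760190 + 127684) + (1441499 + 392838)/((⅓)*1013 + 1137690) = 887874 + 1834337/(1013/3 + 1137690) = 887874 + 1834337/(3414083/3) = 887874 + 1834337*(3/3414083) = 887874 + 189759/117727 = 104526932157/117727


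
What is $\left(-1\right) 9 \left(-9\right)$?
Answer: $81$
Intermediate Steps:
$\left(-1\right) 9 \left(-9\right) = \left(-9\right) \left(-9\right) = 81$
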